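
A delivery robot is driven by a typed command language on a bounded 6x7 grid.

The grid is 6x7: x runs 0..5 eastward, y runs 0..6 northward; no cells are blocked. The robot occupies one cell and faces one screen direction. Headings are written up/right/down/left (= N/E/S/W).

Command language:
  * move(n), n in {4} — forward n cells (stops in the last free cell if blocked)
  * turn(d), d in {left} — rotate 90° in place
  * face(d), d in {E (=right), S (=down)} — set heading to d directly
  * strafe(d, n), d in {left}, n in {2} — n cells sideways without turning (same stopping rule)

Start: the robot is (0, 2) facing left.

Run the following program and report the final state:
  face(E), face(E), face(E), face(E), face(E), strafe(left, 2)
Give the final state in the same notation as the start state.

(0, 4) facing right

start: (0, 2) facing left
step 1 (face(E)): (0, 2) facing right
step 2 (face(E)): (0, 2) facing right
step 3 (face(E)): (0, 2) facing right
step 4 (face(E)): (0, 2) facing right
step 5 (face(E)): (0, 2) facing right
step 6 (strafe(left, 2)): (0, 4) facing right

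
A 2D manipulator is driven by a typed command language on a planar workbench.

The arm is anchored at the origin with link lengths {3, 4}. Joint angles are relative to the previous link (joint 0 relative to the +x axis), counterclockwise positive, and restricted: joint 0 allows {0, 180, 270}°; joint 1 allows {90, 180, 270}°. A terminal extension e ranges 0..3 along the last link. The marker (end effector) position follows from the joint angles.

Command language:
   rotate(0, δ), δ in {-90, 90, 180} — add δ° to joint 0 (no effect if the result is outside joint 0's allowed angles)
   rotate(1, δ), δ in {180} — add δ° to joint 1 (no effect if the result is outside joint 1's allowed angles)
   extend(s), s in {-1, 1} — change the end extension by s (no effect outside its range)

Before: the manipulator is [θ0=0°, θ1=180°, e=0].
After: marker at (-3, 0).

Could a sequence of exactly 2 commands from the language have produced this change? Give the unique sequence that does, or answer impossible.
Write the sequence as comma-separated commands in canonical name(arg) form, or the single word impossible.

extend(1), extend(1)

from: [θ0=0°, θ1=180°, e=0]
[1] after extend(1): [θ0=0°, θ1=180°, e=1]
[2] after extend(1): [θ0=0°, θ1=180°, e=2]
no other 2-command option fits: unique.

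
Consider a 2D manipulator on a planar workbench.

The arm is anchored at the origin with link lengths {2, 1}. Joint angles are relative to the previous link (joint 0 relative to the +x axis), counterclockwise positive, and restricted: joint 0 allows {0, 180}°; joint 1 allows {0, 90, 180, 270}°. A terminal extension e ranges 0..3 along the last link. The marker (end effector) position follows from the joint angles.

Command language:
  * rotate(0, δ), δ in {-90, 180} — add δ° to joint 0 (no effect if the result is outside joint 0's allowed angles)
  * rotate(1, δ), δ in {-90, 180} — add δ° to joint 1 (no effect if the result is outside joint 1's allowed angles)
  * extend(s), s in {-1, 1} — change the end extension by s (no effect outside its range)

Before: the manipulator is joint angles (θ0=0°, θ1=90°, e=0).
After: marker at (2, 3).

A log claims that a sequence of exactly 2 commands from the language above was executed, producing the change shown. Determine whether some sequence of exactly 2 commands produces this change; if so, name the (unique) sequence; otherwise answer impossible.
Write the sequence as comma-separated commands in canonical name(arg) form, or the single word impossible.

extend(1), extend(1)

t0: joint angles (θ0=0°, θ1=90°, e=0)
step 1 (extend(1)): joint angles (θ0=0°, θ1=90°, e=1)
step 2 (extend(1)): joint angles (θ0=0°, θ1=90°, e=2)
no other 2-command option fits: unique.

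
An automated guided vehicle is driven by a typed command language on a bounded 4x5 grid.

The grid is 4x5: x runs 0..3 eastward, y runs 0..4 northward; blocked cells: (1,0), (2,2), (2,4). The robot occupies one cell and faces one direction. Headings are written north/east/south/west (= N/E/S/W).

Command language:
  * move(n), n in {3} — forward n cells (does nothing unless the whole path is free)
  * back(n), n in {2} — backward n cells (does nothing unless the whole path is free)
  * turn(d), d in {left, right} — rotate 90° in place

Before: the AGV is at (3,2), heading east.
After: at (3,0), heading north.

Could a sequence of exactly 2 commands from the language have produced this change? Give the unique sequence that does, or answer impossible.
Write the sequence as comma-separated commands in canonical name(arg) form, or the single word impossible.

key: position moved to (3,0) AND the heading swung to N — translation plus rotation needed
initial: at (3,2), heading east
1. turn(left) → at (3,2), heading north
2. back(2) → at (3,0), heading north
no other 2-command option fits: unique.

turn(left), back(2)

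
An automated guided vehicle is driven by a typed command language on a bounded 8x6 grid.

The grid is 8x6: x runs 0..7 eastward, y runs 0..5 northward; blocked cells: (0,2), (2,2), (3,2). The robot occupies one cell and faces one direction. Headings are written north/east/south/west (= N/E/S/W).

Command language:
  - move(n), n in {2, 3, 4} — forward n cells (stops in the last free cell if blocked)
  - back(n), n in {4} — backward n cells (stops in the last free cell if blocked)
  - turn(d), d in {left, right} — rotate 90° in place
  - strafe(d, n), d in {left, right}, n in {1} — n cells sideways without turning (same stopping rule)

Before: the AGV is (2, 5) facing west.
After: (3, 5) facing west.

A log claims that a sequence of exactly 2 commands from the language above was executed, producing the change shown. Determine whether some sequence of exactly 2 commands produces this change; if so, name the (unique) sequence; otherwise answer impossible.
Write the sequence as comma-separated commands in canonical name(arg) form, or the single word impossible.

key: still facing W at the end — nothing in the sequence rotates
initial: (2, 5) facing west
[1] after back(4): (6, 5) facing west
[2] after move(3): (3, 5) facing west
no other 2-command option fits: unique.

back(4), move(3)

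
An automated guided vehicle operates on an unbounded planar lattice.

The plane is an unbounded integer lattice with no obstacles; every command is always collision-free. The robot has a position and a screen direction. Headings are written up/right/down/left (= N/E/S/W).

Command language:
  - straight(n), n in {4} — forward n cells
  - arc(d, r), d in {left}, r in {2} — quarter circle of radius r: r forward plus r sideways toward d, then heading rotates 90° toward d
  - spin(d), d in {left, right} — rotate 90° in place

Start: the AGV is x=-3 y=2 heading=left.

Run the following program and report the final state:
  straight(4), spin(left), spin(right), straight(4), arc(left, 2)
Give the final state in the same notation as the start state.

x=-13 y=0 heading=down

start: x=-3 y=2 heading=left
t=1 straight(4) ⇒ x=-7 y=2 heading=left
t=2 spin(left) ⇒ x=-7 y=2 heading=down
t=3 spin(right) ⇒ x=-7 y=2 heading=left
t=4 straight(4) ⇒ x=-11 y=2 heading=left
t=5 arc(left, 2) ⇒ x=-13 y=0 heading=down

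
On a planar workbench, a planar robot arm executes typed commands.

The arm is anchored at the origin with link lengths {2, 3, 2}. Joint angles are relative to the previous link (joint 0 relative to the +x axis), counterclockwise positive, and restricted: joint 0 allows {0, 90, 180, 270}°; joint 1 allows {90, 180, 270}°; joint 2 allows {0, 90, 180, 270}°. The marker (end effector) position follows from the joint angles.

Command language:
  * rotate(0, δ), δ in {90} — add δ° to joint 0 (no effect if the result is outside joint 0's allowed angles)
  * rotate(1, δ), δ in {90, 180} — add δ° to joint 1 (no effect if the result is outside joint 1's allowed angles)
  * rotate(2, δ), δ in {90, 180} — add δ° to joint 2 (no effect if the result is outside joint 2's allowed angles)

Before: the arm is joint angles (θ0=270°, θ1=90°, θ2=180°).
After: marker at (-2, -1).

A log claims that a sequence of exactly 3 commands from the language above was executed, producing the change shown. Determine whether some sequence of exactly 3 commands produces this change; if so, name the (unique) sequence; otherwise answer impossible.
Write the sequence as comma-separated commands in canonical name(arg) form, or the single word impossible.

start: joint angles (θ0=270°, θ1=90°, θ2=180°)
step 1 (rotate(0, 90)): joint angles (θ0=0°, θ1=90°, θ2=180°)
step 2 (rotate(0, 90)): joint angles (θ0=90°, θ1=90°, θ2=180°)
step 3 (rotate(0, 90)): joint angles (θ0=180°, θ1=90°, θ2=180°)
no other 3-command option fits: unique.

rotate(0, 90), rotate(0, 90), rotate(0, 90)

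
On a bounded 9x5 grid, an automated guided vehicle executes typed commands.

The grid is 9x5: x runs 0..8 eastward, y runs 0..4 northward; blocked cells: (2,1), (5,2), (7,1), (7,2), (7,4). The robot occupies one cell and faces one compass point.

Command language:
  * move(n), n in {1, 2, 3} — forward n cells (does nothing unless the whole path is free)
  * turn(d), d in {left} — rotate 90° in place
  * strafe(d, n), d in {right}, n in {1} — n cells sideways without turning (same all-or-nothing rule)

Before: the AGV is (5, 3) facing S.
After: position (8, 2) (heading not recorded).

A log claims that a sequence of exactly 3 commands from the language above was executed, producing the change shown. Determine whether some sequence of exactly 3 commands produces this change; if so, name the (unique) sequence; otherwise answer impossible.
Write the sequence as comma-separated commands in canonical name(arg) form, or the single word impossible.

key: running strafe(right, 1) before turn(left) would end elsewhere — order is forced
t0: (5, 3) facing S
step 1 (turn(left)): (5, 3) facing E
step 2 (move(3)): (8, 3) facing E
step 3 (strafe(right, 1)): (8, 2) facing E
no rival 3-sequence matches.

turn(left), move(3), strafe(right, 1)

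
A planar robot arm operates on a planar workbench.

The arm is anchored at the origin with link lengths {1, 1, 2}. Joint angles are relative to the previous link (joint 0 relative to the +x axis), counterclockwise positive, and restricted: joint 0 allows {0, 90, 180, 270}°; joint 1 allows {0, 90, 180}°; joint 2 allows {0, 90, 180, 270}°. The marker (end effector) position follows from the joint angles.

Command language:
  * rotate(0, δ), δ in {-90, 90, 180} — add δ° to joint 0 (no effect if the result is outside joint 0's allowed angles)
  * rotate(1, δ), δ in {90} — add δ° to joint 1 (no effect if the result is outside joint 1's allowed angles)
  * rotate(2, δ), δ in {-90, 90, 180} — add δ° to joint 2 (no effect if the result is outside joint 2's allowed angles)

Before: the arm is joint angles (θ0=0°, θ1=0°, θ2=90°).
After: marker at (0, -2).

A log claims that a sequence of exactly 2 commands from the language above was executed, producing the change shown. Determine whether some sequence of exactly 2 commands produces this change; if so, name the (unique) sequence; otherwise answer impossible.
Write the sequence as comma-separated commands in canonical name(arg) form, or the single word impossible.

start: joint angles (θ0=0°, θ1=0°, θ2=90°)
step 1 (rotate(1, 90)): joint angles (θ0=0°, θ1=90°, θ2=90°)
step 2 (rotate(1, 90)): joint angles (θ0=0°, θ1=180°, θ2=90°)
all 49 alternatives checked — unique.

rotate(1, 90), rotate(1, 90)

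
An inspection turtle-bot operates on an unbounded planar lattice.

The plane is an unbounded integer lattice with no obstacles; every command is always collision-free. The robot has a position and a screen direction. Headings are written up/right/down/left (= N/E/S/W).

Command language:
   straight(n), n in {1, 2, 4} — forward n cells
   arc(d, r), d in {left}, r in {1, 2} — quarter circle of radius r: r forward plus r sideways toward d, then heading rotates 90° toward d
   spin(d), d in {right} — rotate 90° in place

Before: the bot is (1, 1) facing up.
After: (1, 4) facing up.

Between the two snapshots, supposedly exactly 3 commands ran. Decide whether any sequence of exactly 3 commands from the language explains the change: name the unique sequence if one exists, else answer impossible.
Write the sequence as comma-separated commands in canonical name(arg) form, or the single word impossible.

straight(1), straight(1), straight(1)

key: still facing N at the end — nothing in the sequence rotates
from: (1, 1) facing up
t=1 straight(1) ⇒ (1, 2) facing up
t=2 straight(1) ⇒ (1, 3) facing up
t=3 straight(1) ⇒ (1, 4) facing up
uniquely the one of 216 3-step routes that fits.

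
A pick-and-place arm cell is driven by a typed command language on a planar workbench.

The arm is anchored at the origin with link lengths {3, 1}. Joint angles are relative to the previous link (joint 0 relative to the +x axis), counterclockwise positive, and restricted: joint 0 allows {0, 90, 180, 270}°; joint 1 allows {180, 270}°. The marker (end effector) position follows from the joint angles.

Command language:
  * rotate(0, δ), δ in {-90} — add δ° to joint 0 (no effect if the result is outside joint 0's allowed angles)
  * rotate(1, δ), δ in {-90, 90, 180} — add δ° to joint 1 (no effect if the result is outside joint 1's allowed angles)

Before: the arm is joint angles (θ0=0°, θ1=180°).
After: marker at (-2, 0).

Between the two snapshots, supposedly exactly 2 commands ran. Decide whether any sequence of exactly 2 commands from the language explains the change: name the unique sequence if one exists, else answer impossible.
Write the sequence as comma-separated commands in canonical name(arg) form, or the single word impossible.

start: joint angles (θ0=0°, θ1=180°)
[1] after rotate(0, -90): joint angles (θ0=270°, θ1=180°)
[2] after rotate(0, -90): joint angles (θ0=180°, θ1=180°)
no rival 2-sequence matches.

rotate(0, -90), rotate(0, -90)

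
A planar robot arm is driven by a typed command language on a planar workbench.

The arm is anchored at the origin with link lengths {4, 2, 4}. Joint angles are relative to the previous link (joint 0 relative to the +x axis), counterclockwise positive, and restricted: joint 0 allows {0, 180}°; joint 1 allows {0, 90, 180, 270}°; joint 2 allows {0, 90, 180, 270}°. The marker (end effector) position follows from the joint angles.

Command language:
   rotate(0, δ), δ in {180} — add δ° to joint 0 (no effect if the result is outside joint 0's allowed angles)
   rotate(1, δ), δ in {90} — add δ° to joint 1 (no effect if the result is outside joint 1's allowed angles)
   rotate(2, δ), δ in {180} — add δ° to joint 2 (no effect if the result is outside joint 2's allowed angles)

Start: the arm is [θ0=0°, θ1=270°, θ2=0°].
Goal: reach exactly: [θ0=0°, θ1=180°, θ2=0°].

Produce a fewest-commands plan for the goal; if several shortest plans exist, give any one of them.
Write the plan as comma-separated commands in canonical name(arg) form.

rotate(1, 90), rotate(1, 90), rotate(1, 90)

start: [θ0=0°, θ1=270°, θ2=0°]
1. rotate(1, 90) → [θ0=0°, θ1=0°, θ2=0°]
2. rotate(1, 90) → [θ0=0°, θ1=90°, θ2=0°]
3. rotate(1, 90) → [θ0=0°, θ1=180°, θ2=0°]
no 2-step plan works, so 3 is optimal.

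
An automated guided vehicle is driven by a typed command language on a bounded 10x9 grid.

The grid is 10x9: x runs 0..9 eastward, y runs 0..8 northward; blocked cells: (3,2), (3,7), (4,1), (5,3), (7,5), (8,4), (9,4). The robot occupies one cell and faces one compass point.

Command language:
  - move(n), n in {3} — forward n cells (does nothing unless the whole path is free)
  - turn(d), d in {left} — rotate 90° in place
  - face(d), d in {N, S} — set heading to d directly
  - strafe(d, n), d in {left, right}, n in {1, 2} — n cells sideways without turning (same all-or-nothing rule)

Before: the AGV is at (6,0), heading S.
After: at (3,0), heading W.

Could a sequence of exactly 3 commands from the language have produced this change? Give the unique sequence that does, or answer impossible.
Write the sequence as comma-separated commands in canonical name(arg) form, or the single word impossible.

key: order matters: swapping face(N) and move(3) lands elsewhere
t0: at (6,0), heading S
1. face(N) → at (6,0), heading N
2. turn(left) → at (6,0), heading W
3. move(3) → at (3,0), heading W
no other 3-command option fits: unique.

face(N), turn(left), move(3)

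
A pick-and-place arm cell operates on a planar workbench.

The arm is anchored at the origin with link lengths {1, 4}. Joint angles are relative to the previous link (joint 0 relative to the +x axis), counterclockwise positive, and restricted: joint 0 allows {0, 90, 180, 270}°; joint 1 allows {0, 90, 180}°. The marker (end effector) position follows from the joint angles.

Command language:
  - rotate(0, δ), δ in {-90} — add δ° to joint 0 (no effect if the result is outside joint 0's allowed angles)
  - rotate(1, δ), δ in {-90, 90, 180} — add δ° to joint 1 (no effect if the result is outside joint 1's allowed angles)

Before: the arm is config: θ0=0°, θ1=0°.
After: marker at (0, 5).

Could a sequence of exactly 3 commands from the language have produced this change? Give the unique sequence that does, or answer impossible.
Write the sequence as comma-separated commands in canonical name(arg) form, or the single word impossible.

initial: config: θ0=0°, θ1=0°
1. rotate(0, -90) → config: θ0=270°, θ1=0°
2. rotate(0, -90) → config: θ0=180°, θ1=0°
3. rotate(0, -90) → config: θ0=90°, θ1=0°
no other 3-command option fits: unique.

rotate(0, -90), rotate(0, -90), rotate(0, -90)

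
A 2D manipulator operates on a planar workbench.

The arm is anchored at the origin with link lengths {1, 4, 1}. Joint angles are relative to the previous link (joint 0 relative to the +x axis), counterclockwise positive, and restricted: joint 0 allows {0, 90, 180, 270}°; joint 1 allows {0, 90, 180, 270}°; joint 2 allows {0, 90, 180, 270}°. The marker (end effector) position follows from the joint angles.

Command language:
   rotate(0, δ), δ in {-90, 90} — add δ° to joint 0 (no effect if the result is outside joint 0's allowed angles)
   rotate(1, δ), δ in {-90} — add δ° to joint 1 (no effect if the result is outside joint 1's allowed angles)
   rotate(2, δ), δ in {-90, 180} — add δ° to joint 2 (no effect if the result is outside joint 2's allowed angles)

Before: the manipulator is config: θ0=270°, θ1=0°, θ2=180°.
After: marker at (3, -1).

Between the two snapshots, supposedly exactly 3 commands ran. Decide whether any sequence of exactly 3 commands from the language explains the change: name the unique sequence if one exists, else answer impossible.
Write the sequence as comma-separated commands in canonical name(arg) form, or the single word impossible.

from: config: θ0=270°, θ1=0°, θ2=180°
[1] after rotate(1, -90): config: θ0=270°, θ1=270°, θ2=180°
[2] after rotate(1, -90): config: θ0=270°, θ1=180°, θ2=180°
[3] after rotate(1, -90): config: θ0=270°, θ1=90°, θ2=180°
uniquely the one of 125 3-step routes that fits.

rotate(1, -90), rotate(1, -90), rotate(1, -90)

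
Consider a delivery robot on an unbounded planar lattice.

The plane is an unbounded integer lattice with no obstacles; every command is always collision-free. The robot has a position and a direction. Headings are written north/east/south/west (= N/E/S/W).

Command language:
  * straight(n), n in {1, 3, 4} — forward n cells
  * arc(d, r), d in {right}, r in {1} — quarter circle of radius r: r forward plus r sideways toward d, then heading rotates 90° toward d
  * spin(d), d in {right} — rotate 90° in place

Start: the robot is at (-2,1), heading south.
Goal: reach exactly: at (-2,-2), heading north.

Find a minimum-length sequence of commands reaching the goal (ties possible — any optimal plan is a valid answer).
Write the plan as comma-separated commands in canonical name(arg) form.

from: at (-2,1), heading south
[1] after straight(3): at (-2,-2), heading south
[2] after spin(right): at (-2,-2), heading west
[3] after spin(right): at (-2,-2), heading north
shorter routes all fall short; 3 is best.

straight(3), spin(right), spin(right)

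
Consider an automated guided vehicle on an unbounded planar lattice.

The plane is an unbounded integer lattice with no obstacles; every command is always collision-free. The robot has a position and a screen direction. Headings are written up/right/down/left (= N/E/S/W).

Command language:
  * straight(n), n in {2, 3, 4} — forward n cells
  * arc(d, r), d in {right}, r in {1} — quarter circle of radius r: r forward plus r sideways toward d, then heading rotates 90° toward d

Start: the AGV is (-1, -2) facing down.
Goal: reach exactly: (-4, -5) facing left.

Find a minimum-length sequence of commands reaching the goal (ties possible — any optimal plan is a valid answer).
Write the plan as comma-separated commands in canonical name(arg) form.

straight(2), arc(right, 1), straight(2)

from: (-1, -2) facing down
1. straight(2) → (-1, -4) facing down
2. arc(right, 1) → (-2, -5) facing left
3. straight(2) → (-4, -5) facing left
no 2-step plan works, so 3 is optimal.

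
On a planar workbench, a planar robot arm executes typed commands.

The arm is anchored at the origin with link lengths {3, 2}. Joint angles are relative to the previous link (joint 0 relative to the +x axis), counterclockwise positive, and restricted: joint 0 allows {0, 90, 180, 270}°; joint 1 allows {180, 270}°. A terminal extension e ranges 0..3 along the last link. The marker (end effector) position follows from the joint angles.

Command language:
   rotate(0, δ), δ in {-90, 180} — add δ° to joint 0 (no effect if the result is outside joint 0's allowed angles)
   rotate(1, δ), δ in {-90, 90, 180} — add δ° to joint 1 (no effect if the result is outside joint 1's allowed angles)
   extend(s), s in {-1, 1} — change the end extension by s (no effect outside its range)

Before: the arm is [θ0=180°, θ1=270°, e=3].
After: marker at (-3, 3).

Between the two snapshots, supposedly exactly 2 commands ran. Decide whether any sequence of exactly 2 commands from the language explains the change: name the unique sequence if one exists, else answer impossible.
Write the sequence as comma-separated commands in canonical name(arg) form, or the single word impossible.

begin: [θ0=180°, θ1=270°, e=3]
1. extend(-1) → [θ0=180°, θ1=270°, e=2]
2. extend(-1) → [θ0=180°, θ1=270°, e=1]
all 49 alternatives checked — unique.

extend(-1), extend(-1)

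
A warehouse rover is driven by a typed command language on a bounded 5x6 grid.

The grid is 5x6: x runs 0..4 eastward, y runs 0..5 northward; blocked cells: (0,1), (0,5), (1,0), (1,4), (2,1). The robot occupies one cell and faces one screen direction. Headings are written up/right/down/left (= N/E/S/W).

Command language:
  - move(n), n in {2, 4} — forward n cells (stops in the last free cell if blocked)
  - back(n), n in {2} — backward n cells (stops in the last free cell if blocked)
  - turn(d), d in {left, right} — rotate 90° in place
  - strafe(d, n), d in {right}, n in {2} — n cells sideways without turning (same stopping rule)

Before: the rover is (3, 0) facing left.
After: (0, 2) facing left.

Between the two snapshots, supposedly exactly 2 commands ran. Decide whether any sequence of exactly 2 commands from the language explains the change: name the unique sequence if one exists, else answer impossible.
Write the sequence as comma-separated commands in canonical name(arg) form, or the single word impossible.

strafe(right, 2), move(4)

key: move(4) runs into the grid edge before its full distance
initial: (3, 0) facing left
step 1 (strafe(right, 2)): (3, 2) facing left
step 2 (move(4)): (0, 2) facing left
no other 2-command option fits: unique.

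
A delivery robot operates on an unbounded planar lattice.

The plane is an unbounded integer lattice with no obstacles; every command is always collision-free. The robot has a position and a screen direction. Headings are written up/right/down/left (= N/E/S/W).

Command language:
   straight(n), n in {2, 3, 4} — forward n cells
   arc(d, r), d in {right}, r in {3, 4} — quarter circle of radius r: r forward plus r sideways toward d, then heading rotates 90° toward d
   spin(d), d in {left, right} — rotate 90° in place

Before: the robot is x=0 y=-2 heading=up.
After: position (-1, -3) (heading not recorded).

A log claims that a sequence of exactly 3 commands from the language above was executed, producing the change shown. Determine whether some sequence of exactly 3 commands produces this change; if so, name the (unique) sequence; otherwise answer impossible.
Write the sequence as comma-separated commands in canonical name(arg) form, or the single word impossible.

arc(right, 3), spin(right), arc(right, 4)

key: running arc(right, 4) before arc(right, 3) would end elsewhere — order is forced
start: x=0 y=-2 heading=up
t=1 arc(right, 3) ⇒ x=3 y=1 heading=right
t=2 spin(right) ⇒ x=3 y=1 heading=down
t=3 arc(right, 4) ⇒ x=-1 y=-3 heading=left
uniquely the one of 343 3-step routes that fits.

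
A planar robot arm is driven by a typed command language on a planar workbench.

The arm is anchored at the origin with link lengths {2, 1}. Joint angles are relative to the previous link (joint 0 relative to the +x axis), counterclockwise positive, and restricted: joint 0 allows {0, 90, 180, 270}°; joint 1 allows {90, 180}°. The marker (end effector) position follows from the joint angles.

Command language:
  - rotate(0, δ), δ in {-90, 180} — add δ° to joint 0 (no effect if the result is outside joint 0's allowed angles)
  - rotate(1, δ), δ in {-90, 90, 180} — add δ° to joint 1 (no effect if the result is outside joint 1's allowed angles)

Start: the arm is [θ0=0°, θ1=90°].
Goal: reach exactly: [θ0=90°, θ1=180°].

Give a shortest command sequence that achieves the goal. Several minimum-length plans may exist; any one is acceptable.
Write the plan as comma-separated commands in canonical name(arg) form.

rotate(0, 180), rotate(1, 90), rotate(0, -90)

begin: [θ0=0°, θ1=90°]
step 1 (rotate(0, 180)): [θ0=180°, θ1=90°]
step 2 (rotate(1, 90)): [θ0=180°, θ1=180°]
step 3 (rotate(0, -90)): [θ0=90°, θ1=180°]
nothing shorter than 3 reaches the goal.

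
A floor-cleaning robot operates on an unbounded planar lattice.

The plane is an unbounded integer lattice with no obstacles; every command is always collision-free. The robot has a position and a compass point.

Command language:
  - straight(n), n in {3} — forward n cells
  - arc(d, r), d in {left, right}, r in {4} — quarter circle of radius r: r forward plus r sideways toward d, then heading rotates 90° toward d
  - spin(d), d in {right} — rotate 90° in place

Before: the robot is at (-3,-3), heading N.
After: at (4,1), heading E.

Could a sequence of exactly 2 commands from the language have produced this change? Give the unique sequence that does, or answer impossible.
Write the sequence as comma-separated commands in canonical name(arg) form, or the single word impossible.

arc(right, 4), straight(3)

key: position moved to (4,1) AND the heading swung to E — translation plus rotation needed
from: at (-3,-3), heading N
step 1 (arc(right, 4)): at (1,1), heading E
step 2 (straight(3)): at (4,1), heading E
uniquely the one of 16 2-step routes that fits.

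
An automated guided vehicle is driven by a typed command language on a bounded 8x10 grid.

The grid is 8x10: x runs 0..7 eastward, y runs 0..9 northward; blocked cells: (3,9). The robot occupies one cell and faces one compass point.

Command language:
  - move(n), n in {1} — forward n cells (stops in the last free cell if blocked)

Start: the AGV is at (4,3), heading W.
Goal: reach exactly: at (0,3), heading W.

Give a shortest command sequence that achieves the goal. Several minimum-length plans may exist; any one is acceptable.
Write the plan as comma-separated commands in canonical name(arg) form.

move(1), move(1), move(1), move(1)

initial: at (4,3), heading W
t=1 move(1) ⇒ at (3,3), heading W
t=2 move(1) ⇒ at (2,3), heading W
t=3 move(1) ⇒ at (1,3), heading W
t=4 move(1) ⇒ at (0,3), heading W
nothing shorter than 4 reaches the goal.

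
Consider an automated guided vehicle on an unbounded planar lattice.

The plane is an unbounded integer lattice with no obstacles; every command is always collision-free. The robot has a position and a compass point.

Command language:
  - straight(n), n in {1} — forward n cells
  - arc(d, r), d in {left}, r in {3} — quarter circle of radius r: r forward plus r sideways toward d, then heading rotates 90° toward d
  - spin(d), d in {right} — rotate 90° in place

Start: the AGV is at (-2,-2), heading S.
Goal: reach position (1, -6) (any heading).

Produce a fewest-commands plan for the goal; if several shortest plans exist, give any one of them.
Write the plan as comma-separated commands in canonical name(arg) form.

initial: at (-2,-2), heading S
t=1 straight(1) ⇒ at (-2,-3), heading S
t=2 arc(left, 3) ⇒ at (1,-6), heading E
shorter routes all fall short; 2 is best.

straight(1), arc(left, 3)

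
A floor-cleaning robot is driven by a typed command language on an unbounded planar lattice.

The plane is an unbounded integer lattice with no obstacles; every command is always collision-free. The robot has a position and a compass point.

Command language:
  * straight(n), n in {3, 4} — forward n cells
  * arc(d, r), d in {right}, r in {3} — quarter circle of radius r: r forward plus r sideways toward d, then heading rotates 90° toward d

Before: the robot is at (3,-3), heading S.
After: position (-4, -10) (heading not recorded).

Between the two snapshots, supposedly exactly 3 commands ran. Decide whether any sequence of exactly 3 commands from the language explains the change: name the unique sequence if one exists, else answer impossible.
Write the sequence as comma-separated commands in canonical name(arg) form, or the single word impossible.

t0: at (3,-3), heading S
step 1 (straight(4)): at (3,-7), heading S
step 2 (arc(right, 3)): at (0,-10), heading W
step 3 (straight(4)): at (-4,-10), heading W
all 27 alternatives checked — unique.

straight(4), arc(right, 3), straight(4)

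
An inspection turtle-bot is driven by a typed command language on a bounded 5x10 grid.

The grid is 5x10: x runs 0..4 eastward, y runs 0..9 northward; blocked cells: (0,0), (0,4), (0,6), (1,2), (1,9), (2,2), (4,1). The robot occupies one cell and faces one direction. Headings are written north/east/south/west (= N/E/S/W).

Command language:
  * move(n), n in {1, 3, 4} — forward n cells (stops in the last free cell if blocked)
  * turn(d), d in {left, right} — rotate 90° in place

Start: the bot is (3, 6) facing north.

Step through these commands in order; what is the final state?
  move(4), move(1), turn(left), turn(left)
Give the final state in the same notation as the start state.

initial: (3, 6) facing north
1. move(4) → (3, 9) facing north
2. move(1) → (3, 9) facing north
3. turn(left) → (3, 9) facing west
4. turn(left) → (3, 9) facing south

(3, 9) facing south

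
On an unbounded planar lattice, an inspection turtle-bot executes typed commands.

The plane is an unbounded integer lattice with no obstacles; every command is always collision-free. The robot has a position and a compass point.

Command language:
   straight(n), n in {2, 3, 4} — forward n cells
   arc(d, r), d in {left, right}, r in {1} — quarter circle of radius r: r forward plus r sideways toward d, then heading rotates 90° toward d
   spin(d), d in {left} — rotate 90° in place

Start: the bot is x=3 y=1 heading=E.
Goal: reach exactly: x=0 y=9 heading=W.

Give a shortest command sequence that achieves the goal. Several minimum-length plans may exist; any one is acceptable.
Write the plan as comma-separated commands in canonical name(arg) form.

t0: x=3 y=1 heading=E
1. spin(left) → x=3 y=1 heading=N
2. straight(4) → x=3 y=5 heading=N
3. straight(4) → x=3 y=9 heading=N
4. spin(left) → x=3 y=9 heading=W
5. straight(3) → x=0 y=9 heading=W
minimal: 5 command(s), checked below 5.

spin(left), straight(4), straight(4), spin(left), straight(3)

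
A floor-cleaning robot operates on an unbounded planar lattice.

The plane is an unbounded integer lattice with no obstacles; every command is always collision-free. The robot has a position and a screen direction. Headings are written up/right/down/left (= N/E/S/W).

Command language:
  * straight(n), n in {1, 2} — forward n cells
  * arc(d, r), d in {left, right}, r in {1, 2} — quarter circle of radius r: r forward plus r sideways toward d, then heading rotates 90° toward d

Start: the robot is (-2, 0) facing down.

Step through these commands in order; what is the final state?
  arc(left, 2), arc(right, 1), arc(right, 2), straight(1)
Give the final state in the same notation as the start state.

(-2, -5) facing left

t0: (-2, 0) facing down
1. arc(left, 2) → (0, -2) facing right
2. arc(right, 1) → (1, -3) facing down
3. arc(right, 2) → (-1, -5) facing left
4. straight(1) → (-2, -5) facing left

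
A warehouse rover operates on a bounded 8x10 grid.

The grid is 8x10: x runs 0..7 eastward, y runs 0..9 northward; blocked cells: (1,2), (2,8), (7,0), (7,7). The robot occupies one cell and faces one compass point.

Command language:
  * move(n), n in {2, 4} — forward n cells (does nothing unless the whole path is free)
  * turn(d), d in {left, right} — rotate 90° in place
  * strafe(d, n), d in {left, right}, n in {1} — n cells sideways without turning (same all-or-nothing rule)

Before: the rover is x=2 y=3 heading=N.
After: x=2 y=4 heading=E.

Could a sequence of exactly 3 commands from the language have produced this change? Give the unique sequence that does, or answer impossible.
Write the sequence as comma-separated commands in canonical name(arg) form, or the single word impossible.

key: order matters: swapping move(2) and strafe(right, 1) lands elsewhere
from: x=2 y=3 heading=N
t=1 move(2) ⇒ x=2 y=5 heading=N
t=2 turn(right) ⇒ x=2 y=5 heading=E
t=3 strafe(right, 1) ⇒ x=2 y=4 heading=E
uniquely the one of 216 3-step routes that fits.

move(2), turn(right), strafe(right, 1)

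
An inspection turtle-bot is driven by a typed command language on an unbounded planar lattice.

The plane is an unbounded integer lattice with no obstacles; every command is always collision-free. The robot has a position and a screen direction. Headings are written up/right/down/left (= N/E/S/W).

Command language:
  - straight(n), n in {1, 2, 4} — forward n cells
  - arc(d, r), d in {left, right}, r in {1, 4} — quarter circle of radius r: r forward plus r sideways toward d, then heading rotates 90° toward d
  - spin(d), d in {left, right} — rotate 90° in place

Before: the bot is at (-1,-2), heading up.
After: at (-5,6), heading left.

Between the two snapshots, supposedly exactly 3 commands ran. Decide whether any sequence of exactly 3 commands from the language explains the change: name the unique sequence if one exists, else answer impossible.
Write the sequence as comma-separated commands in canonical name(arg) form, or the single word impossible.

key: order matters: swapping straight(2) and arc(left, 4) lands elsewhere
start: at (-1,-2), heading up
step 1 (straight(2)): at (-1,0), heading up
step 2 (straight(2)): at (-1,2), heading up
step 3 (arc(left, 4)): at (-5,6), heading left
uniquely the one of 729 3-step routes that fits.

straight(2), straight(2), arc(left, 4)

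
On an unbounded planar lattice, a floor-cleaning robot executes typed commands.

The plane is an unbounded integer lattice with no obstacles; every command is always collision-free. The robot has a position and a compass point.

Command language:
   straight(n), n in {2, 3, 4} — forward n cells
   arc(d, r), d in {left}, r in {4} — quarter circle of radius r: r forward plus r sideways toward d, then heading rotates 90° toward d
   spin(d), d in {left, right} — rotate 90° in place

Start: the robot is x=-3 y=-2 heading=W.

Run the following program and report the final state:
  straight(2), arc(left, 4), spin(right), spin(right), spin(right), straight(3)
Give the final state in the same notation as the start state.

begin: x=-3 y=-2 heading=W
1. straight(2) → x=-5 y=-2 heading=W
2. arc(left, 4) → x=-9 y=-6 heading=S
3. spin(right) → x=-9 y=-6 heading=W
4. spin(right) → x=-9 y=-6 heading=N
5. spin(right) → x=-9 y=-6 heading=E
6. straight(3) → x=-6 y=-6 heading=E

x=-6 y=-6 heading=E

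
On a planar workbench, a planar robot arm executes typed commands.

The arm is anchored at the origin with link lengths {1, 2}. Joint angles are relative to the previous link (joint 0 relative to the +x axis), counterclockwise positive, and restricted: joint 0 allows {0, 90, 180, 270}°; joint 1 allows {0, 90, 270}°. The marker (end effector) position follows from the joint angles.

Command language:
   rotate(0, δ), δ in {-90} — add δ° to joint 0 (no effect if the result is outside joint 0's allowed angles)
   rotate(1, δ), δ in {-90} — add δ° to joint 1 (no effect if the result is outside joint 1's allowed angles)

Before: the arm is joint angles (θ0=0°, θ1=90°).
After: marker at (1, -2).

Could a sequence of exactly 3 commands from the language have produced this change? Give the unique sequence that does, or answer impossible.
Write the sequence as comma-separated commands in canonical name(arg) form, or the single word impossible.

rotate(1, -90), rotate(1, -90), rotate(1, -90)

start: joint angles (θ0=0°, θ1=90°)
1. rotate(1, -90) → joint angles (θ0=0°, θ1=0°)
2. rotate(1, -90) → joint angles (θ0=0°, θ1=270°)
3. rotate(1, -90) → joint angles (θ0=0°, θ1=270°)
no other 3-command option fits: unique.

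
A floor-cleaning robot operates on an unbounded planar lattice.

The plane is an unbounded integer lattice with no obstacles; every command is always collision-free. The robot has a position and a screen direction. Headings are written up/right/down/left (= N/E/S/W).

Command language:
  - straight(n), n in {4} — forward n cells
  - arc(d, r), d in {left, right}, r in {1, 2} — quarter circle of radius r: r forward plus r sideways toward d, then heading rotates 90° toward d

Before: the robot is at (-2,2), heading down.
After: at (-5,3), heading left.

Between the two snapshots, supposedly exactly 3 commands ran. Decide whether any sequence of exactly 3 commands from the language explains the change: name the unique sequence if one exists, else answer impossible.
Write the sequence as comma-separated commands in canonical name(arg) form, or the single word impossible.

key: position moved to (-5,3) AND the heading swung to W — translation plus rotation needed
initial: at (-2,2), heading down
step 1 (arc(right, 1)): at (-3,1), heading left
step 2 (arc(right, 1)): at (-4,2), heading up
step 3 (arc(left, 1)): at (-5,3), heading left
no other 3-command option fits: unique.

arc(right, 1), arc(right, 1), arc(left, 1)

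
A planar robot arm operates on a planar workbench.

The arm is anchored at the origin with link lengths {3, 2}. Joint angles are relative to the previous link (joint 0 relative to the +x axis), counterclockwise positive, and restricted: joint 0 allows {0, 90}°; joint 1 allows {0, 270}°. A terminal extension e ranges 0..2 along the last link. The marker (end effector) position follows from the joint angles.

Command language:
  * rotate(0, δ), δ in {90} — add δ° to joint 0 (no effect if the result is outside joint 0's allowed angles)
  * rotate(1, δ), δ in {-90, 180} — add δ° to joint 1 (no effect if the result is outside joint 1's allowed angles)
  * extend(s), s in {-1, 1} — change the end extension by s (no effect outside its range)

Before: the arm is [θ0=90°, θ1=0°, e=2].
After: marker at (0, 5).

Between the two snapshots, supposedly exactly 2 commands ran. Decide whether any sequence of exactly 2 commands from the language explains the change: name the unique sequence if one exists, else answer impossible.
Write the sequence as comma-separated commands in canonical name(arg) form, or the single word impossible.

from: [θ0=90°, θ1=0°, e=2]
t=1 extend(-1) ⇒ [θ0=90°, θ1=0°, e=1]
t=2 extend(-1) ⇒ [θ0=90°, θ1=0°, e=0]
uniquely the one of 25 2-step routes that fits.

extend(-1), extend(-1)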